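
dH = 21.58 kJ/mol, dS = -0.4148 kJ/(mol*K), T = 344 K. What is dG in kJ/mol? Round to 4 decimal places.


Gibbs: dG = dH - T*dS (consistent units, dS already in kJ/(mol*K)).
T*dS = 344 * -0.4148 = -142.6912
dG = 21.58 - (-142.6912)
dG = 164.2712 kJ/mol, rounded to 4 dp:

164.2712 kJ/mol


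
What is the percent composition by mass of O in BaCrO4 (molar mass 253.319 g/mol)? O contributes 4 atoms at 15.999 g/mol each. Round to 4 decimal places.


pct = 100 * (n_elem * M_elem) / M_total
mass_contribution = 4 * 15.999 = 63.996 g/mol
pct = 100 * 63.996 / 253.319
pct = 25.2630083 %, rounded to 4 dp:

25.2630 %


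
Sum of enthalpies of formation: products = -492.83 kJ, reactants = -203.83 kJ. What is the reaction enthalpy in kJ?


dH_rxn = sum(dH_f products) - sum(dH_f reactants)
dH_rxn = -492.83 - (-203.83)
dH_rxn = -289.0 kJ:

-289.00 kJ


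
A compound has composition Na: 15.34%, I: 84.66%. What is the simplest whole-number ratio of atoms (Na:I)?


Assume 100 g of compound, divide each mass% by atomic mass to get moles, then normalize by the smallest to get a raw atom ratio.
Moles per 100 g: Na: 15.34/22.99 = 0.6672, I: 84.66/126.904 = 0.6671
Raw ratio (divide by min = 0.6671): Na: 1.0, I: 1.0
Multiply by 1 to clear fractions: Na: 1.0 ~= 1, I: 1.0 ~= 1
Reduce by GCD to get the simplest whole-number ratio:

1:1


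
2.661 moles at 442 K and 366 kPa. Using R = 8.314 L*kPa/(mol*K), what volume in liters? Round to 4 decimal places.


PV = nRT, solve for V = nRT / P.
nRT = 2.661 * 8.314 * 442 = 9778.6109
V = 9778.6109 / 366
V = 26.71751612 L, rounded to 4 dp:

26.7175 L


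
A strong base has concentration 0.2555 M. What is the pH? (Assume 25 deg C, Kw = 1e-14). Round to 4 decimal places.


A strong base dissociates completely, so [OH-] equals the given concentration.
pOH = -log10([OH-]) = -log10(0.2555) = 0.592609
pH = 14 - pOH = 14 - 0.592609
pH = 13.407391, rounded to 4 dp:

13.4074


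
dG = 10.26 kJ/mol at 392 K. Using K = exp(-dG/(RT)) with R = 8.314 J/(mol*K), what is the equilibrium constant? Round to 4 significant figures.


dG is in kJ/mol; multiply by 1000 to match R in J/(mol*K).
RT = 8.314 * 392 = 3259.088 J/mol
exponent = -dG*1000 / (RT) = -(10.26*1000) / 3259.088 = -3.14811996
K = exp(-3.14811996)
K = 0.042932766, rounded to 4 significant figures:

0.04293


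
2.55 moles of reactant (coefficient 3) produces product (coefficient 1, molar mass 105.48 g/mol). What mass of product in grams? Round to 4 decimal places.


Use the coefficient ratio to convert reactant moles to product moles, then multiply by the product's molar mass.
moles_P = moles_R * (coeff_P / coeff_R) = 2.55 * (1/3) = 0.85
mass_P = moles_P * M_P = 0.85 * 105.48
mass_P = 89.658 g, rounded to 4 dp:

89.6580 g


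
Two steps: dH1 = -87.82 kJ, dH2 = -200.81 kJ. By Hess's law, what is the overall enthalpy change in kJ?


Hess's law: enthalpy is a state function, so add the step enthalpies.
dH_total = dH1 + dH2 = -87.82 + (-200.81)
dH_total = -288.63 kJ:

-288.63 kJ


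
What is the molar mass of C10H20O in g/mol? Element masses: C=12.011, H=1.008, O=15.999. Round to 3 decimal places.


M = sum(count * atomic_mass) over atoms.
M = 10*12.011 + 20*1.008 + 1*15.999
M = 120.11 + 20.16 + 15.999
M = 156.269 g/mol, rounded to 3 dp:

156.269 g/mol


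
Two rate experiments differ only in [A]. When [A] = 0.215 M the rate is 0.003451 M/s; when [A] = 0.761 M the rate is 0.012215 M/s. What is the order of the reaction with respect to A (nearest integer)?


Rate is proportional to [A]^n, so rate2/rate1 = ([A]2/[A]1)^n. Take logs to solve for n.
rate2/rate1 = 0.012215 / 0.003451 = 3.5396
[A]2/[A]1 = 0.761 / 0.215 = 3.5395
n = ln(3.5396) / ln(3.5395) = 1.0
Nearest integer order:

1


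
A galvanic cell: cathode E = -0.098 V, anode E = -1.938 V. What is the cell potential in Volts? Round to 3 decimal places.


Standard cell potential: E_cell = E_cathode - E_anode.
E_cell = -0.098 - (-1.938)
E_cell = 1.84 V, rounded to 3 dp:

1.840 V


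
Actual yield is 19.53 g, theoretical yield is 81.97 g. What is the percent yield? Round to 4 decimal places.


% yield = 100 * actual / theoretical
% yield = 100 * 19.53 / 81.97
% yield = 23.82578992 %, rounded to 4 dp:

23.8258 %


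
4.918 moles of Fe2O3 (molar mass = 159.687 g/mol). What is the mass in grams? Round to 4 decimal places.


mass = n * M
mass = 4.918 * 159.687
mass = 785.340666 g, rounded to 4 dp:

785.3407 g


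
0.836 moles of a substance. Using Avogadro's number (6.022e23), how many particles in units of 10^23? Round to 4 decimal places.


N = n * NA, then divide by 1e23 for the requested units.
N / 1e23 = n * 6.022
N / 1e23 = 0.836 * 6.022
N / 1e23 = 5.034392, rounded to 4 dp:

5.0344


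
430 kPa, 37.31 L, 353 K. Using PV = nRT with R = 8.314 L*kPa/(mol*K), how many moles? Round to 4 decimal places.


PV = nRT, solve for n = PV / (RT).
PV = 430 * 37.31 = 16043.3
RT = 8.314 * 353 = 2934.842
n = 16043.3 / 2934.842
n = 5.4664953 mol, rounded to 4 dp:

5.4665 mol


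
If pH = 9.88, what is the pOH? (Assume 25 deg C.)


At 25 deg C, pH + pOH = 14.
pOH = 14 - pH = 14 - 9.88
pOH = 4.12:

4.12


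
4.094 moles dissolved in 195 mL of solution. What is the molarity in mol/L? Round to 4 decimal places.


Convert volume to liters: V_L = V_mL / 1000.
V_L = 195 / 1000 = 0.195 L
M = n / V_L = 4.094 / 0.195
M = 20.99487179 mol/L, rounded to 4 dp:

20.9949 mol/L


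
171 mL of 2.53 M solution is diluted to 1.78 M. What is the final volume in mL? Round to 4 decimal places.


Dilution: M1*V1 = M2*V2, solve for V2.
V2 = M1*V1 / M2
V2 = 2.53 * 171 / 1.78
V2 = 432.63 / 1.78
V2 = 243.0505618 mL, rounded to 4 dp:

243.0506 mL


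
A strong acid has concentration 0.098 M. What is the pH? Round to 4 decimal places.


A strong acid dissociates completely, so [H+] equals the given concentration.
pH = -log10([H+]) = -log10(0.098)
pH = 1.00877392, rounded to 4 dp:

1.0088


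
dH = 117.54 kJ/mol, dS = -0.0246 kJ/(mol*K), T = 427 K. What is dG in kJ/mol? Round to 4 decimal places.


Gibbs: dG = dH - T*dS (consistent units, dS already in kJ/(mol*K)).
T*dS = 427 * -0.0246 = -10.5042
dG = 117.54 - (-10.5042)
dG = 128.0442 kJ/mol, rounded to 4 dp:

128.0442 kJ/mol


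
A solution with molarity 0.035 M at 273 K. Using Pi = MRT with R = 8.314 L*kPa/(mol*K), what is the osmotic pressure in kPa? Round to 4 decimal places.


Osmotic pressure (van't Hoff): Pi = M*R*T.
RT = 8.314 * 273 = 2269.722
Pi = 0.035 * 2269.722
Pi = 79.44027 kPa, rounded to 4 dp:

79.4403 kPa


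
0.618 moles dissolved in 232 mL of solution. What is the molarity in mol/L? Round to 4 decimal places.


Convert volume to liters: V_L = V_mL / 1000.
V_L = 232 / 1000 = 0.232 L
M = n / V_L = 0.618 / 0.232
M = 2.6637931 mol/L, rounded to 4 dp:

2.6638 mol/L


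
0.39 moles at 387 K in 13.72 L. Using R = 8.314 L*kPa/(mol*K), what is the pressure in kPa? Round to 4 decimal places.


PV = nRT, solve for P = nRT / V.
nRT = 0.39 * 8.314 * 387 = 1254.832
P = 1254.832 / 13.72
P = 91.46005831 kPa, rounded to 4 dp:

91.4601 kPa


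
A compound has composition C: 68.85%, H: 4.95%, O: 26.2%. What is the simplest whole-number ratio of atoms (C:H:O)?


Assume 100 g of compound, divide each mass% by atomic mass to get moles, then normalize by the smallest to get a raw atom ratio.
Moles per 100 g: C: 68.85/12.011 = 5.7322, H: 4.95/1.008 = 4.9107, O: 26.2/15.999 = 1.6376
Raw ratio (divide by min = 1.6376): C: 3.5, H: 2.999, O: 1.0
Multiply by 2 to clear fractions: C: 7.001 ~= 7, H: 5.997 ~= 6, O: 2.0 ~= 2
Reduce by GCD to get the simplest whole-number ratio:

7:6:2


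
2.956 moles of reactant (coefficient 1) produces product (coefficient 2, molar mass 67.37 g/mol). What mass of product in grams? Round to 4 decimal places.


Use the coefficient ratio to convert reactant moles to product moles, then multiply by the product's molar mass.
moles_P = moles_R * (coeff_P / coeff_R) = 2.956 * (2/1) = 5.912
mass_P = moles_P * M_P = 5.912 * 67.37
mass_P = 398.29144 g, rounded to 4 dp:

398.2914 g


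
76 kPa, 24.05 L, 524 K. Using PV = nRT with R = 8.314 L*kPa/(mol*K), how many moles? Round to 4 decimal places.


PV = nRT, solve for n = PV / (RT).
PV = 76 * 24.05 = 1827.8
RT = 8.314 * 524 = 4356.536
n = 1827.8 / 4356.536
n = 0.41955352 mol, rounded to 4 dp:

0.4196 mol


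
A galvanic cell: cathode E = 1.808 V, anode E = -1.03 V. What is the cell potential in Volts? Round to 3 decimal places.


Standard cell potential: E_cell = E_cathode - E_anode.
E_cell = 1.808 - (-1.03)
E_cell = 2.838 V, rounded to 3 dp:

2.838 V


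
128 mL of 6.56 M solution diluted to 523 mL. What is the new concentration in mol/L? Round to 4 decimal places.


Dilution: M1*V1 = M2*V2, solve for M2.
M2 = M1*V1 / V2
M2 = 6.56 * 128 / 523
M2 = 839.68 / 523
M2 = 1.60550669 mol/L, rounded to 4 dp:

1.6055 mol/L


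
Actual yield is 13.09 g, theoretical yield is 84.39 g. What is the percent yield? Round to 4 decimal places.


% yield = 100 * actual / theoretical
% yield = 100 * 13.09 / 84.39
% yield = 15.51131651 %, rounded to 4 dp:

15.5113 %


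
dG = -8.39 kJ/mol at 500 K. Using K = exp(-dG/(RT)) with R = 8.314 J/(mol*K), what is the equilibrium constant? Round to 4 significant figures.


dG is in kJ/mol; multiply by 1000 to match R in J/(mol*K).
RT = 8.314 * 500 = 4157.0 J/mol
exponent = -dG*1000 / (RT) = -(-8.39*1000) / 4157.0 = 2.01828242
K = exp(2.01828242)
K = 7.5253884, rounded to 4 significant figures:

7.525


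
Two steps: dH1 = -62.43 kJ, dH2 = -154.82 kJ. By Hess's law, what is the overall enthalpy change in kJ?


Hess's law: enthalpy is a state function, so add the step enthalpies.
dH_total = dH1 + dH2 = -62.43 + (-154.82)
dH_total = -217.25 kJ:

-217.25 kJ


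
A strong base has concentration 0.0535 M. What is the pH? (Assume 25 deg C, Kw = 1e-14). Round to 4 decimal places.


A strong base dissociates completely, so [OH-] equals the given concentration.
pOH = -log10([OH-]) = -log10(0.0535) = 1.271646
pH = 14 - pOH = 14 - 1.271646
pH = 12.728354, rounded to 4 dp:

12.7284


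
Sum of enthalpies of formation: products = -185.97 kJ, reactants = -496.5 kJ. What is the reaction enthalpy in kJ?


dH_rxn = sum(dH_f products) - sum(dH_f reactants)
dH_rxn = -185.97 - (-496.5)
dH_rxn = 310.53 kJ:

310.53 kJ


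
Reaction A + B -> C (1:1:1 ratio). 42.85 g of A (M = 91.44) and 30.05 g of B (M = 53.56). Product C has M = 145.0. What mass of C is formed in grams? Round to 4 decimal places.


Find moles of each reactant; the smaller value is the limiting reagent in a 1:1:1 reaction, so moles_C equals moles of the limiter.
n_A = mass_A / M_A = 42.85 / 91.44 = 0.468613 mol
n_B = mass_B / M_B = 30.05 / 53.56 = 0.561053 mol
Limiting reagent: A (smaller), n_limiting = 0.468613 mol
mass_C = n_limiting * M_C = 0.468613 * 145.0
mass_C = 67.948885 g, rounded to 4 dp:

67.9489 g


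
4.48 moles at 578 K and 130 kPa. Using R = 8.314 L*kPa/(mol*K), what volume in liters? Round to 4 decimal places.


PV = nRT, solve for V = nRT / P.
nRT = 4.48 * 8.314 * 578 = 21528.6042
V = 21528.6042 / 130
V = 165.60464769 L, rounded to 4 dp:

165.6046 L


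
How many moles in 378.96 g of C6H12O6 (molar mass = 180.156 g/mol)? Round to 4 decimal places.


n = mass / M
n = 378.96 / 180.156
n = 2.10351029 mol, rounded to 4 dp:

2.1035 mol


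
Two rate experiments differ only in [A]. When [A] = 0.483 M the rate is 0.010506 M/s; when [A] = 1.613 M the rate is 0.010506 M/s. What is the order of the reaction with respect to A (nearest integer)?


Rate is proportional to [A]^n, so rate2/rate1 = ([A]2/[A]1)^n. Take logs to solve for n.
rate2/rate1 = 0.010506 / 0.010506 = 1.0
[A]2/[A]1 = 1.613 / 0.483 = 3.3395
n = ln(1.0) / ln(3.3395) = 0.0
Nearest integer order:

0


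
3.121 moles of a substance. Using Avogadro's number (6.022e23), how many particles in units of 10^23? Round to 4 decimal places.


N = n * NA, then divide by 1e23 for the requested units.
N / 1e23 = n * 6.022
N / 1e23 = 3.121 * 6.022
N / 1e23 = 18.794662, rounded to 4 dp:

18.7947


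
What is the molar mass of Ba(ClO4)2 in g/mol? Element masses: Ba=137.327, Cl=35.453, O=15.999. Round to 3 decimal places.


M = sum(count * atomic_mass) over atoms.
M = 1*137.327 + 2*35.453 + 8*15.999
M = 137.327 + 70.906 + 127.992
M = 336.225 g/mol, rounded to 3 dp:

336.225 g/mol


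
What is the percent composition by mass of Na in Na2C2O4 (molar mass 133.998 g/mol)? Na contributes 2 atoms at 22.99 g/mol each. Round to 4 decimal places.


pct = 100 * (n_elem * M_elem) / M_total
mass_contribution = 2 * 22.99 = 45.98 g/mol
pct = 100 * 45.98 / 133.998
pct = 34.31394498 %, rounded to 4 dp:

34.3139 %


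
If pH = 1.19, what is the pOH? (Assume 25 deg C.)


At 25 deg C, pH + pOH = 14.
pOH = 14 - pH = 14 - 1.19
pOH = 12.81:

12.81


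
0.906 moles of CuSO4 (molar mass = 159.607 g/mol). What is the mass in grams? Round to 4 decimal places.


mass = n * M
mass = 0.906 * 159.607
mass = 144.603942 g, rounded to 4 dp:

144.6039 g


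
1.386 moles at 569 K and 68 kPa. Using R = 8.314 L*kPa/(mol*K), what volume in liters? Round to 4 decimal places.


PV = nRT, solve for V = nRT / P.
nRT = 1.386 * 8.314 * 569 = 6556.7031
V = 6556.7031 / 68
V = 96.42210441 L, rounded to 4 dp:

96.4221 L


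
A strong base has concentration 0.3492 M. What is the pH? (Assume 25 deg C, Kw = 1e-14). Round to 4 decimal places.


A strong base dissociates completely, so [OH-] equals the given concentration.
pOH = -log10([OH-]) = -log10(0.3492) = 0.456926
pH = 14 - pOH = 14 - 0.456926
pH = 13.543074, rounded to 4 dp:

13.5431


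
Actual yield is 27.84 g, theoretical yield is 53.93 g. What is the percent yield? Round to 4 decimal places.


% yield = 100 * actual / theoretical
% yield = 100 * 27.84 / 53.93
% yield = 51.62247358 %, rounded to 4 dp:

51.6225 %


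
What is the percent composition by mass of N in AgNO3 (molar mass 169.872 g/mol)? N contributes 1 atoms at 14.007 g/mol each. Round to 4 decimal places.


pct = 100 * (n_elem * M_elem) / M_total
mass_contribution = 1 * 14.007 = 14.007 g/mol
pct = 100 * 14.007 / 169.872
pct = 8.24562023 %, rounded to 4 dp:

8.2456 %


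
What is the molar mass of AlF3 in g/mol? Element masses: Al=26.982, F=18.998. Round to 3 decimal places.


M = sum(count * atomic_mass) over atoms.
M = 1*26.982 + 3*18.998
M = 26.982 + 56.994
M = 83.976 g/mol, rounded to 3 dp:

83.976 g/mol


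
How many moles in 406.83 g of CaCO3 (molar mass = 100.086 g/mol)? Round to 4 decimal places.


n = mass / M
n = 406.83 / 100.086
n = 4.06480427 mol, rounded to 4 dp:

4.0648 mol


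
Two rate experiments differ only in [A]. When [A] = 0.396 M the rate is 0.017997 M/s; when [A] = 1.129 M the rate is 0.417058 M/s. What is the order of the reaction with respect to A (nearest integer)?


Rate is proportional to [A]^n, so rate2/rate1 = ([A]2/[A]1)^n. Take logs to solve for n.
rate2/rate1 = 0.417058 / 0.017997 = 23.1738
[A]2/[A]1 = 1.129 / 0.396 = 2.851
n = ln(23.1738) / ln(2.851) = 3.0
Nearest integer order:

3


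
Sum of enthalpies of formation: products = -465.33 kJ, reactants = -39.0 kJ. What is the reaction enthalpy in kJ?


dH_rxn = sum(dH_f products) - sum(dH_f reactants)
dH_rxn = -465.33 - (-39.0)
dH_rxn = -426.33 kJ:

-426.33 kJ


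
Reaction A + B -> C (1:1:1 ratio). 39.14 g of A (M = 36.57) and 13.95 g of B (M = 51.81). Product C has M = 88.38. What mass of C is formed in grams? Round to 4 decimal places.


Find moles of each reactant; the smaller value is the limiting reagent in a 1:1:1 reaction, so moles_C equals moles of the limiter.
n_A = mass_A / M_A = 39.14 / 36.57 = 1.070276 mol
n_B = mass_B / M_B = 13.95 / 51.81 = 0.269253 mol
Limiting reagent: B (smaller), n_limiting = 0.269253 mol
mass_C = n_limiting * M_C = 0.269253 * 88.38
mass_C = 23.79658014 g, rounded to 4 dp:

23.7966 g


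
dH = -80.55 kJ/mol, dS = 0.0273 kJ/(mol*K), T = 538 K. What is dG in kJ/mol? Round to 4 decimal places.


Gibbs: dG = dH - T*dS (consistent units, dS already in kJ/(mol*K)).
T*dS = 538 * 0.0273 = 14.6874
dG = -80.55 - (14.6874)
dG = -95.2374 kJ/mol, rounded to 4 dp:

-95.2374 kJ/mol


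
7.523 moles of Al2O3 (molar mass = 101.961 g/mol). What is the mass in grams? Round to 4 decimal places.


mass = n * M
mass = 7.523 * 101.961
mass = 767.052603 g, rounded to 4 dp:

767.0526 g


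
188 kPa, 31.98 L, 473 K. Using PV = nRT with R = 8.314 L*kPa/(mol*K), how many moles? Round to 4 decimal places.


PV = nRT, solve for n = PV / (RT).
PV = 188 * 31.98 = 6012.24
RT = 8.314 * 473 = 3932.522
n = 6012.24 / 3932.522
n = 1.52885095 mol, rounded to 4 dp:

1.5289 mol


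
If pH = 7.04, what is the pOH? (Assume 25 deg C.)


At 25 deg C, pH + pOH = 14.
pOH = 14 - pH = 14 - 7.04
pOH = 6.96:

6.96


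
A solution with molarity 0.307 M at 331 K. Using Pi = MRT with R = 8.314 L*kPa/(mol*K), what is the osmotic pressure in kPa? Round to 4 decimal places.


Osmotic pressure (van't Hoff): Pi = M*R*T.
RT = 8.314 * 331 = 2751.934
Pi = 0.307 * 2751.934
Pi = 844.843738 kPa, rounded to 4 dp:

844.8437 kPa


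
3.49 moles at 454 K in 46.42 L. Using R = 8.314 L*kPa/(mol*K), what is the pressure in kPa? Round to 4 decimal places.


PV = nRT, solve for P = nRT / V.
nRT = 3.49 * 8.314 * 454 = 13173.2004
P = 13173.2004 / 46.42
P = 283.78286084 kPa, rounded to 4 dp:

283.7829 kPa


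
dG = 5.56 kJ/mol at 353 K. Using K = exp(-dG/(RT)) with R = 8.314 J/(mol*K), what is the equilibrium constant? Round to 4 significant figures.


dG is in kJ/mol; multiply by 1000 to match R in J/(mol*K).
RT = 8.314 * 353 = 2934.842 J/mol
exponent = -dG*1000 / (RT) = -(5.56*1000) / 2934.842 = -1.89448018
K = exp(-1.89448018)
K = 0.15039649, rounded to 4 significant figures:

0.1504


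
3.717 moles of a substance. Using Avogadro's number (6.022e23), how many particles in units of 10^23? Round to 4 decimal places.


N = n * NA, then divide by 1e23 for the requested units.
N / 1e23 = n * 6.022
N / 1e23 = 3.717 * 6.022
N / 1e23 = 22.383774, rounded to 4 dp:

22.3838


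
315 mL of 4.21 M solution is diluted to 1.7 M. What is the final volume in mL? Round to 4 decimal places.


Dilution: M1*V1 = M2*V2, solve for V2.
V2 = M1*V1 / M2
V2 = 4.21 * 315 / 1.7
V2 = 1326.15 / 1.7
V2 = 780.08823529 mL, rounded to 4 dp:

780.0882 mL


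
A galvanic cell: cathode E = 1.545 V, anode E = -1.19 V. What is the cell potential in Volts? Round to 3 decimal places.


Standard cell potential: E_cell = E_cathode - E_anode.
E_cell = 1.545 - (-1.19)
E_cell = 2.735 V, rounded to 3 dp:

2.735 V


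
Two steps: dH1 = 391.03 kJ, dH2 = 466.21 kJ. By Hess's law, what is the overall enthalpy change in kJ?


Hess's law: enthalpy is a state function, so add the step enthalpies.
dH_total = dH1 + dH2 = 391.03 + (466.21)
dH_total = 857.24 kJ:

857.24 kJ


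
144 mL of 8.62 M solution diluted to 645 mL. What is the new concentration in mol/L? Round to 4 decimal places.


Dilution: M1*V1 = M2*V2, solve for M2.
M2 = M1*V1 / V2
M2 = 8.62 * 144 / 645
M2 = 1241.28 / 645
M2 = 1.92446512 mol/L, rounded to 4 dp:

1.9245 mol/L


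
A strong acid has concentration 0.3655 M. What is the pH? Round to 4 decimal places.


A strong acid dissociates completely, so [H+] equals the given concentration.
pH = -log10([H+]) = -log10(0.3655)
pH = 0.43711262, rounded to 4 dp:

0.4371


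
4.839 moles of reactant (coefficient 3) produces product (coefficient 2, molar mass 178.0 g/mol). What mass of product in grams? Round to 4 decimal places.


Use the coefficient ratio to convert reactant moles to product moles, then multiply by the product's molar mass.
moles_P = moles_R * (coeff_P / coeff_R) = 4.839 * (2/3) = 3.226
mass_P = moles_P * M_P = 3.226 * 178.0
mass_P = 574.228 g, rounded to 4 dp:

574.2280 g


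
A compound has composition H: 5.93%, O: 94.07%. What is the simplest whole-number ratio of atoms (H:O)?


Assume 100 g of compound, divide each mass% by atomic mass to get moles, then normalize by the smallest to get a raw atom ratio.
Moles per 100 g: H: 5.93/1.008 = 5.8829, O: 94.07/15.999 = 5.8797
Raw ratio (divide by min = 5.8797): H: 1.001, O: 1.0
Multiply by 1 to clear fractions: H: 1.001 ~= 1, O: 1.0 ~= 1
Reduce by GCD to get the simplest whole-number ratio:

1:1


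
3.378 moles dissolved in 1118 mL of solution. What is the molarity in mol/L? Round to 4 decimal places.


Convert volume to liters: V_L = V_mL / 1000.
V_L = 1118 / 1000 = 1.118 L
M = n / V_L = 3.378 / 1.118
M = 3.02146691 mol/L, rounded to 4 dp:

3.0215 mol/L


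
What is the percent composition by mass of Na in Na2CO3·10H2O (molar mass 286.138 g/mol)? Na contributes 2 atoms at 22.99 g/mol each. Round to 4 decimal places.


pct = 100 * (n_elem * M_elem) / M_total
mass_contribution = 2 * 22.99 = 45.98 g/mol
pct = 100 * 45.98 / 286.138
pct = 16.06916942 %, rounded to 4 dp:

16.0692 %


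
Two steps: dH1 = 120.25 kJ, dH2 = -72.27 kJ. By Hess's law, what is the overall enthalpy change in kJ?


Hess's law: enthalpy is a state function, so add the step enthalpies.
dH_total = dH1 + dH2 = 120.25 + (-72.27)
dH_total = 47.98 kJ:

47.98 kJ


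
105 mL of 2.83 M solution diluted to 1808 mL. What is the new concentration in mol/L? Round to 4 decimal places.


Dilution: M1*V1 = M2*V2, solve for M2.
M2 = M1*V1 / V2
M2 = 2.83 * 105 / 1808
M2 = 297.15 / 1808
M2 = 0.16435288 mol/L, rounded to 4 dp:

0.1644 mol/L


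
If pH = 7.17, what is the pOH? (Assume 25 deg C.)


At 25 deg C, pH + pOH = 14.
pOH = 14 - pH = 14 - 7.17
pOH = 6.83:

6.83


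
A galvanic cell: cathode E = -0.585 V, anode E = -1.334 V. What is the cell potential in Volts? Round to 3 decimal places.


Standard cell potential: E_cell = E_cathode - E_anode.
E_cell = -0.585 - (-1.334)
E_cell = 0.749 V, rounded to 3 dp:

0.749 V


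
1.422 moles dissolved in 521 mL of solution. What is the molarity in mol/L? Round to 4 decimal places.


Convert volume to liters: V_L = V_mL / 1000.
V_L = 521 / 1000 = 0.521 L
M = n / V_L = 1.422 / 0.521
M = 2.7293666 mol/L, rounded to 4 dp:

2.7294 mol/L


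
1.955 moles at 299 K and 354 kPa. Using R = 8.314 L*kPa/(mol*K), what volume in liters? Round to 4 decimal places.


PV = nRT, solve for V = nRT / P.
nRT = 1.955 * 8.314 * 299 = 4859.9071
V = 4859.9071 / 354
V = 13.72855113 L, rounded to 4 dp:

13.7286 L


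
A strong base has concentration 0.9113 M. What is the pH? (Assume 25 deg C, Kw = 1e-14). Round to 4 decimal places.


A strong base dissociates completely, so [OH-] equals the given concentration.
pOH = -log10([OH-]) = -log10(0.9113) = 0.040339
pH = 14 - pOH = 14 - 0.040339
pH = 13.959661, rounded to 4 dp:

13.9597


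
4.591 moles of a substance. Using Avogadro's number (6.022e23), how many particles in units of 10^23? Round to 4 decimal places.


N = n * NA, then divide by 1e23 for the requested units.
N / 1e23 = n * 6.022
N / 1e23 = 4.591 * 6.022
N / 1e23 = 27.647002, rounded to 4 dp:

27.6470


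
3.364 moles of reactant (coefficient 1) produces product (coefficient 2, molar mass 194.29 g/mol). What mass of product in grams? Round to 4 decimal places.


Use the coefficient ratio to convert reactant moles to product moles, then multiply by the product's molar mass.
moles_P = moles_R * (coeff_P / coeff_R) = 3.364 * (2/1) = 6.728
mass_P = moles_P * M_P = 6.728 * 194.29
mass_P = 1307.18312 g, rounded to 4 dp:

1307.1831 g


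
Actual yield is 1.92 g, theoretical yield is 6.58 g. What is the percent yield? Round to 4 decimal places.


% yield = 100 * actual / theoretical
% yield = 100 * 1.92 / 6.58
% yield = 29.17933131 %, rounded to 4 dp:

29.1793 %


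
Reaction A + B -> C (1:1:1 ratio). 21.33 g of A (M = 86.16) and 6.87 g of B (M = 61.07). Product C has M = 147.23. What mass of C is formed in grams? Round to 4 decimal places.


Find moles of each reactant; the smaller value is the limiting reagent in a 1:1:1 reaction, so moles_C equals moles of the limiter.
n_A = mass_A / M_A = 21.33 / 86.16 = 0.247563 mol
n_B = mass_B / M_B = 6.87 / 61.07 = 0.112494 mol
Limiting reagent: B (smaller), n_limiting = 0.112494 mol
mass_C = n_limiting * M_C = 0.112494 * 147.23
mass_C = 16.56249162 g, rounded to 4 dp:

16.5625 g


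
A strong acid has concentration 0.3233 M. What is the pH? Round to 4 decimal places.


A strong acid dissociates completely, so [H+] equals the given concentration.
pH = -log10([H+]) = -log10(0.3233)
pH = 0.4903943, rounded to 4 dp:

0.4904


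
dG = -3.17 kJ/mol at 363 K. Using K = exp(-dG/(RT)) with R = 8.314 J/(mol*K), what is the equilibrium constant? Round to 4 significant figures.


dG is in kJ/mol; multiply by 1000 to match R in J/(mol*K).
RT = 8.314 * 363 = 3017.982 J/mol
exponent = -dG*1000 / (RT) = -(-3.17*1000) / 3017.982 = 1.05037074
K = exp(1.05037074)
K = 2.8587108, rounded to 4 significant figures:

2.859


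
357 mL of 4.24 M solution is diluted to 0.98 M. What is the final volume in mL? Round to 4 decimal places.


Dilution: M1*V1 = M2*V2, solve for V2.
V2 = M1*V1 / M2
V2 = 4.24 * 357 / 0.98
V2 = 1513.68 / 0.98
V2 = 1544.57142857 mL, rounded to 4 dp:

1544.5714 mL


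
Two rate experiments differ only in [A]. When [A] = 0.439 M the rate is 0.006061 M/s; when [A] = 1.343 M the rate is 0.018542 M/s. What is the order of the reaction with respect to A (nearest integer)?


Rate is proportional to [A]^n, so rate2/rate1 = ([A]2/[A]1)^n. Take logs to solve for n.
rate2/rate1 = 0.018542 / 0.006061 = 3.0592
[A]2/[A]1 = 1.343 / 0.439 = 3.0592
n = ln(3.0592) / ln(3.0592) = 1.0
Nearest integer order:

1


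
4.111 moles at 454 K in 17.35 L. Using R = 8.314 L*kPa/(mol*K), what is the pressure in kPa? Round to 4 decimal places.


PV = nRT, solve for P = nRT / V.
nRT = 4.111 * 8.314 * 454 = 15517.1997
P = 15517.1997 / 17.35
P = 894.3630951 kPa, rounded to 4 dp:

894.3631 kPa


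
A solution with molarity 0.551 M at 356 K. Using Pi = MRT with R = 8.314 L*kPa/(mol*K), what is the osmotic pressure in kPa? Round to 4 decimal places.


Osmotic pressure (van't Hoff): Pi = M*R*T.
RT = 8.314 * 356 = 2959.784
Pi = 0.551 * 2959.784
Pi = 1630.840984 kPa, rounded to 4 dp:

1630.8410 kPa


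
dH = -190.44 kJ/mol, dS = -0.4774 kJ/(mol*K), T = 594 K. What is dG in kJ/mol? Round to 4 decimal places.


Gibbs: dG = dH - T*dS (consistent units, dS already in kJ/(mol*K)).
T*dS = 594 * -0.4774 = -283.5756
dG = -190.44 - (-283.5756)
dG = 93.1356 kJ/mol, rounded to 4 dp:

93.1356 kJ/mol


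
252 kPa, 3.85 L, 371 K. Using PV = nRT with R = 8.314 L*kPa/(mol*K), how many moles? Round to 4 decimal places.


PV = nRT, solve for n = PV / (RT).
PV = 252 * 3.85 = 970.2
RT = 8.314 * 371 = 3084.494
n = 970.2 / 3084.494
n = 0.31454106 mol, rounded to 4 dp:

0.3145 mol


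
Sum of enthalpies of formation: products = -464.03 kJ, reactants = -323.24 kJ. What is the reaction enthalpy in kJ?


dH_rxn = sum(dH_f products) - sum(dH_f reactants)
dH_rxn = -464.03 - (-323.24)
dH_rxn = -140.79 kJ:

-140.79 kJ


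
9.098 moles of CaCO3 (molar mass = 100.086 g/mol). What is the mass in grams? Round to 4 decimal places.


mass = n * M
mass = 9.098 * 100.086
mass = 910.582428 g, rounded to 4 dp:

910.5824 g


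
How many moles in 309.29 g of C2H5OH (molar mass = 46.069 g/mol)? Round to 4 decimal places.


n = mass / M
n = 309.29 / 46.069
n = 6.71362521 mol, rounded to 4 dp:

6.7136 mol


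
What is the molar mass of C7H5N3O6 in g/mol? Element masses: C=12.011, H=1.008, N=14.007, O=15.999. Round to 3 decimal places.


M = sum(count * atomic_mass) over atoms.
M = 7*12.011 + 5*1.008 + 3*14.007 + 6*15.999
M = 84.077 + 5.04 + 42.021 + 95.994
M = 227.132 g/mol, rounded to 3 dp:

227.132 g/mol


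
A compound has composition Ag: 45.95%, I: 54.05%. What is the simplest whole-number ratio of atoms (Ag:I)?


Assume 100 g of compound, divide each mass% by atomic mass to get moles, then normalize by the smallest to get a raw atom ratio.
Moles per 100 g: Ag: 45.95/107.868 = 0.426, I: 54.05/126.904 = 0.4259
Raw ratio (divide by min = 0.4259): Ag: 1.0, I: 1.0
Multiply by 1 to clear fractions: Ag: 1.0 ~= 1, I: 1.0 ~= 1
Reduce by GCD to get the simplest whole-number ratio:

1:1


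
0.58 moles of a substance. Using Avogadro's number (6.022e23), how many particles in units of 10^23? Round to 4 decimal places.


N = n * NA, then divide by 1e23 for the requested units.
N / 1e23 = n * 6.022
N / 1e23 = 0.58 * 6.022
N / 1e23 = 3.49276, rounded to 4 dp:

3.4928


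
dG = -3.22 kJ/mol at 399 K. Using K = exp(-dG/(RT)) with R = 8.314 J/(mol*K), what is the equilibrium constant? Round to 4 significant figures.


dG is in kJ/mol; multiply by 1000 to match R in J/(mol*K).
RT = 8.314 * 399 = 3317.286 J/mol
exponent = -dG*1000 / (RT) = -(-3.22*1000) / 3317.286 = 0.97067301
K = exp(0.97067301)
K = 2.6397204, rounded to 4 significant figures:

2.640


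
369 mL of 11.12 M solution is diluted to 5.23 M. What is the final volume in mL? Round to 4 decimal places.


Dilution: M1*V1 = M2*V2, solve for V2.
V2 = M1*V1 / M2
V2 = 11.12 * 369 / 5.23
V2 = 4103.28 / 5.23
V2 = 784.56596558 mL, rounded to 4 dp:

784.5660 mL


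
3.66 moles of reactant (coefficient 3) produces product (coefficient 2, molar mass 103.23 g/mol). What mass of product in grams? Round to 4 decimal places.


Use the coefficient ratio to convert reactant moles to product moles, then multiply by the product's molar mass.
moles_P = moles_R * (coeff_P / coeff_R) = 3.66 * (2/3) = 2.44
mass_P = moles_P * M_P = 2.44 * 103.23
mass_P = 251.8812 g, rounded to 4 dp:

251.8812 g


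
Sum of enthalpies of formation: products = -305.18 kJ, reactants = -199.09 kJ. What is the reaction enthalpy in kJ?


dH_rxn = sum(dH_f products) - sum(dH_f reactants)
dH_rxn = -305.18 - (-199.09)
dH_rxn = -106.09 kJ:

-106.09 kJ


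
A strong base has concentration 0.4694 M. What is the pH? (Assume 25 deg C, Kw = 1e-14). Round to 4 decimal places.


A strong base dissociates completely, so [OH-] equals the given concentration.
pOH = -log10([OH-]) = -log10(0.4694) = 0.328457
pH = 14 - pOH = 14 - 0.328457
pH = 13.671543, rounded to 4 dp:

13.6715


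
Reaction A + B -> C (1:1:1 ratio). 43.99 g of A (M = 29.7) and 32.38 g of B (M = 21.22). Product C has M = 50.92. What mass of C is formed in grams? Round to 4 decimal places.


Find moles of each reactant; the smaller value is the limiting reagent in a 1:1:1 reaction, so moles_C equals moles of the limiter.
n_A = mass_A / M_A = 43.99 / 29.7 = 1.481145 mol
n_B = mass_B / M_B = 32.38 / 21.22 = 1.525919 mol
Limiting reagent: A (smaller), n_limiting = 1.481145 mol
mass_C = n_limiting * M_C = 1.481145 * 50.92
mass_C = 75.4199034 g, rounded to 4 dp:

75.4199 g


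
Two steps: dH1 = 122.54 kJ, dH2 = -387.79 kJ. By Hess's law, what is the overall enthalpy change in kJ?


Hess's law: enthalpy is a state function, so add the step enthalpies.
dH_total = dH1 + dH2 = 122.54 + (-387.79)
dH_total = -265.25 kJ:

-265.25 kJ


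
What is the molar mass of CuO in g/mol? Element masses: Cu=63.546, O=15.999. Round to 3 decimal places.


M = sum(count * atomic_mass) over atoms.
M = 1*63.546 + 1*15.999
M = 63.546 + 15.999
M = 79.545 g/mol, rounded to 3 dp:

79.545 g/mol


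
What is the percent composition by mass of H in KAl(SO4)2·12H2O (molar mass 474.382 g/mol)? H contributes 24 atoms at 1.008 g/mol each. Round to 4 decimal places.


pct = 100 * (n_elem * M_elem) / M_total
mass_contribution = 24 * 1.008 = 24.192 g/mol
pct = 100 * 24.192 / 474.382
pct = 5.09968759 %, rounded to 4 dp:

5.0997 %


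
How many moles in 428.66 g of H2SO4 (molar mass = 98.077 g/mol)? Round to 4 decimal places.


n = mass / M
n = 428.66 / 98.077
n = 4.37064755 mol, rounded to 4 dp:

4.3706 mol


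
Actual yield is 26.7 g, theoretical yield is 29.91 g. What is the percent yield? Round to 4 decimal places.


% yield = 100 * actual / theoretical
% yield = 100 * 26.7 / 29.91
% yield = 89.26780341 %, rounded to 4 dp:

89.2678 %


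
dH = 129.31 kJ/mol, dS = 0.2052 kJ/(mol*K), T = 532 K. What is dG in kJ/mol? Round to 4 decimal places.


Gibbs: dG = dH - T*dS (consistent units, dS already in kJ/(mol*K)).
T*dS = 532 * 0.2052 = 109.1664
dG = 129.31 - (109.1664)
dG = 20.1436 kJ/mol, rounded to 4 dp:

20.1436 kJ/mol


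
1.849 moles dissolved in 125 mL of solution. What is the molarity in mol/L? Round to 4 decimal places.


Convert volume to liters: V_L = V_mL / 1000.
V_L = 125 / 1000 = 0.125 L
M = n / V_L = 1.849 / 0.125
M = 14.792 mol/L, rounded to 4 dp:

14.7920 mol/L


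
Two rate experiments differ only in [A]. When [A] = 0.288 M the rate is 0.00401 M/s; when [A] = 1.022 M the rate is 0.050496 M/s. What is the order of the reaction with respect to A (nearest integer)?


Rate is proportional to [A]^n, so rate2/rate1 = ([A]2/[A]1)^n. Take logs to solve for n.
rate2/rate1 = 0.050496 / 0.00401 = 12.5925
[A]2/[A]1 = 1.022 / 0.288 = 3.5486
n = ln(12.5925) / ln(3.5486) = 2.0
Nearest integer order:

2


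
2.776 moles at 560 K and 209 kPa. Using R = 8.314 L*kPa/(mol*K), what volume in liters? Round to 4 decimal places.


PV = nRT, solve for V = nRT / P.
nRT = 2.776 * 8.314 * 560 = 12924.6118
V = 12924.6118 / 209
V = 61.84024785 L, rounded to 4 dp:

61.8402 L


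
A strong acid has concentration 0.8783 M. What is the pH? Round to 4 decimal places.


A strong acid dissociates completely, so [H+] equals the given concentration.
pH = -log10([H+]) = -log10(0.8783)
pH = 0.05635712, rounded to 4 dp:

0.0564


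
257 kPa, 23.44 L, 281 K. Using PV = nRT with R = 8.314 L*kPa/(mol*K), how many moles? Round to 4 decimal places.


PV = nRT, solve for n = PV / (RT).
PV = 257 * 23.44 = 6024.08
RT = 8.314 * 281 = 2336.234
n = 6024.08 / 2336.234
n = 2.57854307 mol, rounded to 4 dp:

2.5785 mol


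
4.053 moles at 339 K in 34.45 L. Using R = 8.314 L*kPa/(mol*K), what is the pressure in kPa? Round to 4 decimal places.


PV = nRT, solve for P = nRT / V.
nRT = 4.053 * 8.314 * 339 = 11423.1616
P = 11423.1616 / 34.45
P = 331.58669376 kPa, rounded to 4 dp:

331.5867 kPa


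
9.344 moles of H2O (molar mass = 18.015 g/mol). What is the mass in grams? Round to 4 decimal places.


mass = n * M
mass = 9.344 * 18.015
mass = 168.33216 g, rounded to 4 dp:

168.3322 g


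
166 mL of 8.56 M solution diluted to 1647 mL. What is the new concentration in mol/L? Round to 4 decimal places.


Dilution: M1*V1 = M2*V2, solve for M2.
M2 = M1*V1 / V2
M2 = 8.56 * 166 / 1647
M2 = 1420.96 / 1647
M2 = 0.86275653 mol/L, rounded to 4 dp:

0.8628 mol/L


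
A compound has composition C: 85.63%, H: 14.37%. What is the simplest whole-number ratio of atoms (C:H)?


Assume 100 g of compound, divide each mass% by atomic mass to get moles, then normalize by the smallest to get a raw atom ratio.
Moles per 100 g: C: 85.63/12.011 = 7.1293, H: 14.37/1.008 = 14.256
Raw ratio (divide by min = 7.1293): C: 1.0, H: 2.0
Multiply by 1 to clear fractions: C: 1.0 ~= 1, H: 2.0 ~= 2
Reduce by GCD to get the simplest whole-number ratio:

1:2


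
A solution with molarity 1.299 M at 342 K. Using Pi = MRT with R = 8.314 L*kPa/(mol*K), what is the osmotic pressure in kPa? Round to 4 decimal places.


Osmotic pressure (van't Hoff): Pi = M*R*T.
RT = 8.314 * 342 = 2843.388
Pi = 1.299 * 2843.388
Pi = 3693.561012 kPa, rounded to 4 dp:

3693.5610 kPa


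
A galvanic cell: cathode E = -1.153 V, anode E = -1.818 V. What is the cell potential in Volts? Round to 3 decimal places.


Standard cell potential: E_cell = E_cathode - E_anode.
E_cell = -1.153 - (-1.818)
E_cell = 0.665 V, rounded to 3 dp:

0.665 V


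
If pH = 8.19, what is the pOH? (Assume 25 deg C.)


At 25 deg C, pH + pOH = 14.
pOH = 14 - pH = 14 - 8.19
pOH = 5.81:

5.81


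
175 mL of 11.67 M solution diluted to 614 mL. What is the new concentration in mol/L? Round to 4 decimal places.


Dilution: M1*V1 = M2*V2, solve for M2.
M2 = M1*V1 / V2
M2 = 11.67 * 175 / 614
M2 = 2042.25 / 614
M2 = 3.32614007 mol/L, rounded to 4 dp:

3.3261 mol/L


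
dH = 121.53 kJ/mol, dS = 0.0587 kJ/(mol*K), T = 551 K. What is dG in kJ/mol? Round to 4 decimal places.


Gibbs: dG = dH - T*dS (consistent units, dS already in kJ/(mol*K)).
T*dS = 551 * 0.0587 = 32.3437
dG = 121.53 - (32.3437)
dG = 89.1863 kJ/mol, rounded to 4 dp:

89.1863 kJ/mol


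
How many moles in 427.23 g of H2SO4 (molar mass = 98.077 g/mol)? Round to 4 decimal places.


n = mass / M
n = 427.23 / 98.077
n = 4.35606717 mol, rounded to 4 dp:

4.3561 mol


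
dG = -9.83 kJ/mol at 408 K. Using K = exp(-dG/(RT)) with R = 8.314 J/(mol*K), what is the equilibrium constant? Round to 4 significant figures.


dG is in kJ/mol; multiply by 1000 to match R in J/(mol*K).
RT = 8.314 * 408 = 3392.112 J/mol
exponent = -dG*1000 / (RT) = -(-9.83*1000) / 3392.112 = 2.8978996
K = exp(2.8978996)
K = 18.136012, rounded to 4 significant figures:

18.14


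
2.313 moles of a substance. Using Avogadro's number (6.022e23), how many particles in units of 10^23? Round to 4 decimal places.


N = n * NA, then divide by 1e23 for the requested units.
N / 1e23 = n * 6.022
N / 1e23 = 2.313 * 6.022
N / 1e23 = 13.928886, rounded to 4 dp:

13.9289


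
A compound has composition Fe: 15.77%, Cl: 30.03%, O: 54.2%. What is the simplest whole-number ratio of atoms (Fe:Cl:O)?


Assume 100 g of compound, divide each mass% by atomic mass to get moles, then normalize by the smallest to get a raw atom ratio.
Moles per 100 g: Fe: 15.77/55.845 = 0.2824, Cl: 30.03/35.453 = 0.847, O: 54.2/15.999 = 3.3877
Raw ratio (divide by min = 0.2824): Fe: 1.0, Cl: 3.0, O: 11.997
Multiply by 1 to clear fractions: Fe: 1.0 ~= 1, Cl: 3.0 ~= 3, O: 11.997 ~= 12
Reduce by GCD to get the simplest whole-number ratio:

1:3:12


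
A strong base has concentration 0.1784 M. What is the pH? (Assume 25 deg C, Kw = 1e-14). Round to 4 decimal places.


A strong base dissociates completely, so [OH-] equals the given concentration.
pOH = -log10([OH-]) = -log10(0.1784) = 0.748605
pH = 14 - pOH = 14 - 0.748605
pH = 13.251395, rounded to 4 dp:

13.2514


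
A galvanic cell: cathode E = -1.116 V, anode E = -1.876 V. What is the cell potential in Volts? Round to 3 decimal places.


Standard cell potential: E_cell = E_cathode - E_anode.
E_cell = -1.116 - (-1.876)
E_cell = 0.76 V, rounded to 3 dp:

0.760 V


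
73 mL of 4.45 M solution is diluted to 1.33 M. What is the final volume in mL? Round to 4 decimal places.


Dilution: M1*V1 = M2*V2, solve for V2.
V2 = M1*V1 / M2
V2 = 4.45 * 73 / 1.33
V2 = 324.85 / 1.33
V2 = 244.2481203 mL, rounded to 4 dp:

244.2481 mL


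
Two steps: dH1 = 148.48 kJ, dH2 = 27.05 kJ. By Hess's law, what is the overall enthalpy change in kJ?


Hess's law: enthalpy is a state function, so add the step enthalpies.
dH_total = dH1 + dH2 = 148.48 + (27.05)
dH_total = 175.53 kJ:

175.53 kJ


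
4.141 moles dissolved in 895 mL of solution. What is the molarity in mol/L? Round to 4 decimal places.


Convert volume to liters: V_L = V_mL / 1000.
V_L = 895 / 1000 = 0.895 L
M = n / V_L = 4.141 / 0.895
M = 4.62681564 mol/L, rounded to 4 dp:

4.6268 mol/L


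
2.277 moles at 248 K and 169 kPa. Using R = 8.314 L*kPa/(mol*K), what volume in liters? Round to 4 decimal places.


PV = nRT, solve for V = nRT / P.
nRT = 2.277 * 8.314 * 248 = 4694.8825
V = 4694.8825 / 169
V = 27.78036982 L, rounded to 4 dp:

27.7804 L


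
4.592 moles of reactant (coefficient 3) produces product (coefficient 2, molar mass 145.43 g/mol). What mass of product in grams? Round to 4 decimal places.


Use the coefficient ratio to convert reactant moles to product moles, then multiply by the product's molar mass.
moles_P = moles_R * (coeff_P / coeff_R) = 4.592 * (2/3) = 3.061333
mass_P = moles_P * M_P = 3.061333 * 145.43
mass_P = 445.20965819 g, rounded to 4 dp:

445.2097 g


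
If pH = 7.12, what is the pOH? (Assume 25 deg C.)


At 25 deg C, pH + pOH = 14.
pOH = 14 - pH = 14 - 7.12
pOH = 6.88:

6.88
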